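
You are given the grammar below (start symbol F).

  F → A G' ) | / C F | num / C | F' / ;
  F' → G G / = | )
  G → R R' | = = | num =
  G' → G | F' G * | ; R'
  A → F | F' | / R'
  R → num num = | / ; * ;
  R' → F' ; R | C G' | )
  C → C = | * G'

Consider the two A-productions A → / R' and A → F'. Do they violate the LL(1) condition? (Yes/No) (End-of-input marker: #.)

FIRST(/ R') = { / } and FIRST(F') = { ), /, =, num }.
Both contain /, so the two alternatives are not disjoint — LL(1) conflict.

Yes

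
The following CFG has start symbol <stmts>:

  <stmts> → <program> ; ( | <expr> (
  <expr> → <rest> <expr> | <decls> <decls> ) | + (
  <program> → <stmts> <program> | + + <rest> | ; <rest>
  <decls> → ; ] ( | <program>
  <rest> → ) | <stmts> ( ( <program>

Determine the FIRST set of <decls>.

{ ), +, ; }

<decls> → ; ] ( contributes {;}.
From <decls> → <program>: add FIRST(<program>) = { ), +, ; }.
Union: FIRST(<decls>) = { ), +, ; }.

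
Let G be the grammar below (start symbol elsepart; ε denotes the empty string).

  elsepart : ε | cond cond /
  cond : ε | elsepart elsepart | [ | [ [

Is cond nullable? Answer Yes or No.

Yes

cond has an ε-production, so cond ⇒ ε.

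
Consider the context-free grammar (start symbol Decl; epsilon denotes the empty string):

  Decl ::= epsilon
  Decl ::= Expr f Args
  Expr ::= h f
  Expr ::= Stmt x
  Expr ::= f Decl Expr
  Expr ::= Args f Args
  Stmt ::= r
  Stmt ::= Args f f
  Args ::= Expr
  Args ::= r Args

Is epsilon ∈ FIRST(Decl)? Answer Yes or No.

Decl has an epsilon-production, so Decl ⇒ epsilon.

Yes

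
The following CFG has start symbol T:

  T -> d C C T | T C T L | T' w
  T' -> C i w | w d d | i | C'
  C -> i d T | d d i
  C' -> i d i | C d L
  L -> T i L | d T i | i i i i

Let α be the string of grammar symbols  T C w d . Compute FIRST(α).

{ d, i, w }

Add FIRST(T) = { d, i, w }; T is not nullable, stop.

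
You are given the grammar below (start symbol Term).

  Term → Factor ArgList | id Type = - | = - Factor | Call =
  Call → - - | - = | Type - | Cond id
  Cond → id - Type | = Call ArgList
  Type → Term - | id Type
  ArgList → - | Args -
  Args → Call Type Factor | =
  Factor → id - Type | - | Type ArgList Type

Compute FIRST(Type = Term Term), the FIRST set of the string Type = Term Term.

Add FIRST(Type) = { -, =, id }; Type is not nullable, stop.

{ -, =, id }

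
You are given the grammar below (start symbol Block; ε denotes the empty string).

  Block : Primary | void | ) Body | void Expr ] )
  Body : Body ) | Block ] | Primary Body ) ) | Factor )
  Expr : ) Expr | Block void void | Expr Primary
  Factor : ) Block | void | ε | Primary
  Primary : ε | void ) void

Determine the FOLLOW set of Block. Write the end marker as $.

Block is the start symbol, so $ ∈ FOLLOW(Block).
In Body : Block ]: add FIRST(]) = { ] }.
In Expr : Block void void: add FIRST(void void) = { void }.
In Factor : ) Block: Block is at the end, add FOLLOW(Factor) = { ) }.
Union: FOLLOW(Block) = { $, ), ], void }.

{ $, ), ], void }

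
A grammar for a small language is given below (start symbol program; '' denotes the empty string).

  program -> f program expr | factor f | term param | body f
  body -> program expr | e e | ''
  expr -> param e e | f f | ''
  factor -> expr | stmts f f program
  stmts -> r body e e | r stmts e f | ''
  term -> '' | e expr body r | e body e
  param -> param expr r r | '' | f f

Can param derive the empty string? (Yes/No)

Yes

param has an ''-production, so param ⇒ ''.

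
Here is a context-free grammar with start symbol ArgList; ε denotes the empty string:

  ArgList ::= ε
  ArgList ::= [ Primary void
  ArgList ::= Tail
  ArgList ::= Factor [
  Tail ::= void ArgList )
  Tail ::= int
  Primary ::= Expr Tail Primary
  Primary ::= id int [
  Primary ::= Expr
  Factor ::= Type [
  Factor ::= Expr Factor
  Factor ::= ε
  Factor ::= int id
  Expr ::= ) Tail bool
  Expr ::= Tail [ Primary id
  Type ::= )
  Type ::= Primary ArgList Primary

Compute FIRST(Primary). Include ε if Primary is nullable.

{ ), id, int, void }

From Primary ::= Expr Tail Primary: add FIRST(Expr) = { ), int, void }.
Primary ::= id int [ contributes {id}.
From Primary ::= Expr: add FIRST(Expr) = { ), int, void }.
Union: FIRST(Primary) = { ), id, int, void }.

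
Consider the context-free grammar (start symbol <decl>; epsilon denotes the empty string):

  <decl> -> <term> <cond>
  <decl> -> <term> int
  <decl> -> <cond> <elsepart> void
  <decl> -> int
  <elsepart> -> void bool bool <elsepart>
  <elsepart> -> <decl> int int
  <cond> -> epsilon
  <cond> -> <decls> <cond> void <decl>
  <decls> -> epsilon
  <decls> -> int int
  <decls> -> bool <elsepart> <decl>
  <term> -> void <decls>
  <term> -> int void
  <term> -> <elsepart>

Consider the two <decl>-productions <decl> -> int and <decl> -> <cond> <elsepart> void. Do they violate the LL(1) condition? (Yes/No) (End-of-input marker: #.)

FIRST(int) = { int } and FIRST(<cond> <elsepart> void) = { bool, int, void }.
Both contain int, so the two alternatives are not disjoint — LL(1) conflict.

Yes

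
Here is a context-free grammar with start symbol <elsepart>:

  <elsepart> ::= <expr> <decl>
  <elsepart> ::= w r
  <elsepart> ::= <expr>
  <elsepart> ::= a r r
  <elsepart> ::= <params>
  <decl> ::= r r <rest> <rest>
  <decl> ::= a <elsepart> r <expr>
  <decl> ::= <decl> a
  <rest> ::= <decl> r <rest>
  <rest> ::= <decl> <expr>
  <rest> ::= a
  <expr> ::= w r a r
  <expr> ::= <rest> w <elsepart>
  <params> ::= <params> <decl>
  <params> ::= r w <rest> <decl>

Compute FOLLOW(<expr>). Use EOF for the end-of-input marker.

{ EOF, a, r, w }

In <elsepart> ::= <expr> <decl>: add FIRST(<decl>) = { a, r }.
In <elsepart> ::= <expr>: <expr> is at the end, add FOLLOW(<elsepart>) = { EOF, a, r, w }.
In <decl> ::= a <elsepart> r <expr>: <expr> is at the end, add FOLLOW(<decl>) = { EOF, a, r, w }.
In <rest> ::= <decl> <expr>: <expr> is at the end, add FOLLOW(<rest>) = { EOF, a, r, w }.
Union: FOLLOW(<expr>) = { EOF, a, r, w }.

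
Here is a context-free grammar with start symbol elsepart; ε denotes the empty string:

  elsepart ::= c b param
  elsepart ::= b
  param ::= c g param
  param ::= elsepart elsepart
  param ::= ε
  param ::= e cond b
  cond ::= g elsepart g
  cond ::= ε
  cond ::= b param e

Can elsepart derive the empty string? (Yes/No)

Nullable nonterminals: cond, param.
No production of elsepart has an RHS whose symbols are all nullable, so elsepart is not nullable.

No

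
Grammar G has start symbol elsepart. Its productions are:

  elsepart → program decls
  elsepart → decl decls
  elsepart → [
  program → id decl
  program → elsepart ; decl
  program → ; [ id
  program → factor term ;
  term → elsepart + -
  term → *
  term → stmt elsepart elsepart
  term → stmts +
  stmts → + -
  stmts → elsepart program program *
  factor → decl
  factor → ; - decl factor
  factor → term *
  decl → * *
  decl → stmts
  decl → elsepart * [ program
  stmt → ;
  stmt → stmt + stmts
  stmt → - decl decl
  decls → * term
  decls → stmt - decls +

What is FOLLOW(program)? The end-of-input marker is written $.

In elsepart → program decls: add FIRST(decls) = { *, -, ; }.
In stmts → elsepart program program *: add FIRST(program *) = { *, +, -, ;, [, id }.
In stmts → elsepart program program *: add FIRST(*) = { * }.
In decl → elsepart * [ program: program is at the end, add FOLLOW(decl) = { *, +, -, ;, [, id }.
Union: FOLLOW(program) = { *, +, -, ;, [, id }.

{ *, +, -, ;, [, id }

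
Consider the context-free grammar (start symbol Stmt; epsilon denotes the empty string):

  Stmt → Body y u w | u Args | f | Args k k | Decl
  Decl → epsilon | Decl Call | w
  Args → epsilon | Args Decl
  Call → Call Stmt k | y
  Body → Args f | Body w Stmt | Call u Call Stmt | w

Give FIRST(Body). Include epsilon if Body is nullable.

{ f, w, y }

From Body → Args f: Args nullable, take FIRST(Args) ∪ {f} = { f, w, y }.
From Body → Body w Stmt: add FIRST(Body) = { f, w, y }.
From Body → Call u Call Stmt: add FIRST(Call) = { y }.
Body → w contributes {w}.
Union: FIRST(Body) = { f, w, y }.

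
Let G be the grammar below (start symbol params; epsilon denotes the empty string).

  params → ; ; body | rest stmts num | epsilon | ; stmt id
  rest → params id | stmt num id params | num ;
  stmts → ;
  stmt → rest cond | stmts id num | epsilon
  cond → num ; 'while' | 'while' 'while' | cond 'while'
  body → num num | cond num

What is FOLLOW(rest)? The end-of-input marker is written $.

In params → rest stmts num: add FIRST(stmts num) = { ; }.
In stmt → rest cond: add FIRST(cond) = { 'while', num }.
Union: FOLLOW(rest) = { 'while', ;, num }.

{ 'while', ;, num }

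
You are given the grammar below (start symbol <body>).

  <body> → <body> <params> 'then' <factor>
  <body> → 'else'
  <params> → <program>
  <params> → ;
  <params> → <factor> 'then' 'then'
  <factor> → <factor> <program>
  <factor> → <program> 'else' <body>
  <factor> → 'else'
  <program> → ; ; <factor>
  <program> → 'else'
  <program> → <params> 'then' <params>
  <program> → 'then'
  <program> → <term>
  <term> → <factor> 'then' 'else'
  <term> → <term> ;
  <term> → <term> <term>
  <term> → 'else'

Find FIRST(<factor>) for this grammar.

From <factor> → <factor> <program>: add FIRST(<factor>) = { 'else', 'then', ; }.
From <factor> → <program> 'else' <body>: add FIRST(<program>) = { 'else', 'then', ; }.
<factor> → 'else' contributes {'else'}.
Union: FIRST(<factor>) = { 'else', 'then', ; }.

{ 'else', 'then', ; }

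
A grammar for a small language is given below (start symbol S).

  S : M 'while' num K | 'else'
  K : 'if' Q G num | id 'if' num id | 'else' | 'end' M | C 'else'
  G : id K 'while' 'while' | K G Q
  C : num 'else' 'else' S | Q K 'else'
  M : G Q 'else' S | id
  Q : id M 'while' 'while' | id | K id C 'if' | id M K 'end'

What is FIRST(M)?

From M : G Q 'else' S: add FIRST(G) = { 'else', 'end', 'if', id, num }.
M : id contributes {id}.
Union: FIRST(M) = { 'else', 'end', 'if', id, num }.

{ 'else', 'end', 'if', id, num }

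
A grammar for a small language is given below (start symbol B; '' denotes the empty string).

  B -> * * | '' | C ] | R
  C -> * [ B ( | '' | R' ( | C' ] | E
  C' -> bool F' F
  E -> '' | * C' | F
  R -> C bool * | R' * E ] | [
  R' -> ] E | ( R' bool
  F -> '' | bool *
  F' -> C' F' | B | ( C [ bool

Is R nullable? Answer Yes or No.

Nullable nonterminals: B, C, E, F, F'.
No production of R has an RHS whose symbols are all nullable, so R is not nullable.

No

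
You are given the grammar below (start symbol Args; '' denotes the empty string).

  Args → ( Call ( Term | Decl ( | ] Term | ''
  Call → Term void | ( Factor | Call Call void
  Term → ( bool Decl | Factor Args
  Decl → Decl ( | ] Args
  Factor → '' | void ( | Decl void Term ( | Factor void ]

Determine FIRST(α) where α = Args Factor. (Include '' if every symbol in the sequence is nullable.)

Add FIRST(Args)\{''} = { (, ] }; Args is nullable, continue.
Add FIRST(Factor)\{''} = { ], void }; Factor is nullable, continue.
Every symbol is nullable, so include ''.

{ (, ], void, '' }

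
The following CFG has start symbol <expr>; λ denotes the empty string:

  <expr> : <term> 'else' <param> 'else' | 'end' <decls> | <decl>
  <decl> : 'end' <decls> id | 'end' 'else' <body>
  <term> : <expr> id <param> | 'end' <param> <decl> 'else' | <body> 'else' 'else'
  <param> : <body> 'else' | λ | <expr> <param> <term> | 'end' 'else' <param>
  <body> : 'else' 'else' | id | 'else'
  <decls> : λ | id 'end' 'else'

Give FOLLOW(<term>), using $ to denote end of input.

In <expr> : <term> 'else' <param> 'else': add FIRST('else' <param> 'else') = { 'else' }.
In <param> : <expr> <param> <term>: <term> is at the end, add FOLLOW(<param>) = { 'else', 'end', id }.
Union: FOLLOW(<term>) = { 'else', 'end', id }.

{ 'else', 'end', id }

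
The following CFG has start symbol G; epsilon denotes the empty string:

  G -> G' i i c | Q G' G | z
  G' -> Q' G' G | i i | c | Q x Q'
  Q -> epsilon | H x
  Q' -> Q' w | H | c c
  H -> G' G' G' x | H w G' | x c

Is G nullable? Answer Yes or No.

Nullable nonterminals: Q.
No production of G has an RHS whose symbols are all nullable, so G is not nullable.

No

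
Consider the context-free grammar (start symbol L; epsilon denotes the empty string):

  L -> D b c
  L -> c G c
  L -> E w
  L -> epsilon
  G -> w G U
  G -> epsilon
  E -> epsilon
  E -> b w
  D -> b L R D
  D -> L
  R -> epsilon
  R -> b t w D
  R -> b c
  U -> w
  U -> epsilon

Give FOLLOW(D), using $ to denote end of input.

In L -> D b c: add FIRST(b c) = { b }.
In D -> b L R D: D is at the end, add FOLLOW(D) = { b, c, w }.
In R -> b t w D: D is at the end, add FOLLOW(R) = { b, c, w }.
Union: FOLLOW(D) = { b, c, w }.

{ b, c, w }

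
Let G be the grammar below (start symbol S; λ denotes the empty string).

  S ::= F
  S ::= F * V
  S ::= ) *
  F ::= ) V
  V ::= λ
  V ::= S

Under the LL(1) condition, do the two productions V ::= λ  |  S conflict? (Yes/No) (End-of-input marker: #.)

No

FIRST(λ) = { λ } and FIRST(S) = { ) }.
The first is nullable but FOLLOW(V) = { #, * } is disjoint from FIRST of the second.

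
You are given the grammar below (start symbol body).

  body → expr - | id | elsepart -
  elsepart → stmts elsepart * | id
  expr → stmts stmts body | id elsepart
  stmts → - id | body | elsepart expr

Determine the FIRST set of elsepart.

{ -, id }

From elsepart → stmts elsepart *: add FIRST(stmts) = { -, id }.
elsepart → id contributes {id}.
Union: FIRST(elsepart) = { -, id }.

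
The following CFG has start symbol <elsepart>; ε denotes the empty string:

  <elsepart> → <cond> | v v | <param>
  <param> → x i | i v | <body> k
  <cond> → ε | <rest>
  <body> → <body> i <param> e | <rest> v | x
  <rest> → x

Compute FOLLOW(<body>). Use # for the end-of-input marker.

In <param> → <body> k: add FIRST(k) = { k }.
In <body> → <body> i <param> e: add FIRST(i <param> e) = { i }.
Union: FOLLOW(<body>) = { i, k }.

{ i, k }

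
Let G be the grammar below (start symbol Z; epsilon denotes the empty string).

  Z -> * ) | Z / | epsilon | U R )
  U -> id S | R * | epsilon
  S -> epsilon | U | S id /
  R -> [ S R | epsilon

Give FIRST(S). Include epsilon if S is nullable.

{ *, [, id, epsilon }

S -> epsilon contributes epsilon.
From S -> U: add FIRST(U) = { *, [, id, epsilon } (including epsilon since U is nullable).
From S -> S id /: S nullable, take FIRST(S) ∪ {id} = { *, [, id }.
Union: FIRST(S) = { *, [, id, epsilon }.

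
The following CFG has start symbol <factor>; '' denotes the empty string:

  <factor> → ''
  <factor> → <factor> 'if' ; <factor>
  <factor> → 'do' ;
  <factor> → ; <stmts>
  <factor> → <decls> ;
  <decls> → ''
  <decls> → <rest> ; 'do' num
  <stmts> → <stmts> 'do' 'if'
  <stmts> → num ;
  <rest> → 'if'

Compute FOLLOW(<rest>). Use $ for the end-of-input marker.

In <decls> → <rest> ; 'do' num: add FIRST(; 'do' num) = { ; }.
Union: FOLLOW(<rest>) = { ; }.

{ ; }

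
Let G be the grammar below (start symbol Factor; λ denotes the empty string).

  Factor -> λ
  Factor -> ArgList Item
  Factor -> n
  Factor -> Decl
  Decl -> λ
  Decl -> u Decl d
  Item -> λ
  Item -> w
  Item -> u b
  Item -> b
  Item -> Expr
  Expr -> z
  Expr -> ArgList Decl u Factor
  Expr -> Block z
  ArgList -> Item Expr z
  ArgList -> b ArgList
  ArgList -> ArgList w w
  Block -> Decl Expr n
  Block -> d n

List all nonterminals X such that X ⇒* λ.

{ Decl, Factor, Item }

Directly nullable (have an λ-production): Factor, Decl, Item.
No other nonterminal has a production whose RHS symbols are all nullable.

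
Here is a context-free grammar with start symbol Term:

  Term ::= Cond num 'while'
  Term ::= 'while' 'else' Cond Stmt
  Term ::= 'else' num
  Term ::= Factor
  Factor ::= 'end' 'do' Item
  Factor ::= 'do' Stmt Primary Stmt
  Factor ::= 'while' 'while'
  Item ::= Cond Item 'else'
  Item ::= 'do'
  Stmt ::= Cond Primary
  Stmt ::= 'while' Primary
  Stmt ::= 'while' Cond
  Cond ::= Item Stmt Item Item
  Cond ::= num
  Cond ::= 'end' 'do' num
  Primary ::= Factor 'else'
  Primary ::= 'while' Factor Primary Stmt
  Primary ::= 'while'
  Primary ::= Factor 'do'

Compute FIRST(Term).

From Term ::= Cond num 'while': add FIRST(Cond) = { 'do', 'end', num }.
Term ::= 'while' 'else' Cond Stmt contributes {'while'}.
Term ::= 'else' num contributes {'else'}.
From Term ::= Factor: add FIRST(Factor) = { 'do', 'end', 'while' }.
Union: FIRST(Term) = { 'do', 'else', 'end', 'while', num }.

{ 'do', 'else', 'end', 'while', num }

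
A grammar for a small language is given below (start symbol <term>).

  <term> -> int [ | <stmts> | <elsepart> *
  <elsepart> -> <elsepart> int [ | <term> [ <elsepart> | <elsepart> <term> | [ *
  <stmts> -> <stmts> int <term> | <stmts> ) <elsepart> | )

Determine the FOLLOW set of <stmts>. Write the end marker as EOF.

{ EOF, ), *, [, int }

In <term> -> <stmts>: <stmts> is at the end, add FOLLOW(<term>) = { EOF, ), *, [, int }.
In <stmts> -> <stmts> int <term>: add FIRST(int <term>) = { int }.
In <stmts> -> <stmts> ) <elsepart>: add FIRST() <elsepart>) = { ) }.
Union: FOLLOW(<stmts>) = { EOF, ), *, [, int }.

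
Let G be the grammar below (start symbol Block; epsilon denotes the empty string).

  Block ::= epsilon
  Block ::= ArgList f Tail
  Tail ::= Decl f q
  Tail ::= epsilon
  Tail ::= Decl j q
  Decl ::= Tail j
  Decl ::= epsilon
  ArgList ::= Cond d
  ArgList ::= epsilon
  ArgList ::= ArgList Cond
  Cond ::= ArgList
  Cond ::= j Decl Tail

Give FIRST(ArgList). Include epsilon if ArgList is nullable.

From ArgList ::= Cond d: Cond nullable, take FIRST(Cond) ∪ {d} = { d, j }.
ArgList ::= epsilon contributes epsilon.
From ArgList ::= ArgList Cond: ArgList, Cond nullable, take FIRST(ArgList) ∪ FIRST(Cond) = { d, j }; also epsilon since the whole RHS is nullable.
Union: FIRST(ArgList) = { d, j, epsilon }.

{ d, j, epsilon }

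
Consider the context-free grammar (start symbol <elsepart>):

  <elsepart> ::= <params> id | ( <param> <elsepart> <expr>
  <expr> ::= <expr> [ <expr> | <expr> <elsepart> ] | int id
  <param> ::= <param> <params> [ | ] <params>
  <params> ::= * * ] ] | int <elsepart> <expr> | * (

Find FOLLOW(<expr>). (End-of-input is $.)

In <elsepart> ::= ( <param> <elsepart> <expr>: <expr> is at the end, add FOLLOW(<elsepart>) = { $, ], int }.
In <expr> ::= <expr> [ <expr>: add FIRST([ <expr>) = { [ }.
In <expr> ::= <expr> [ <expr>: <expr> is at the end, add FOLLOW(<expr>) = { $, (, *, [, ], id, int }.
In <expr> ::= <expr> <elsepart> ]: add FIRST(<elsepart> ]) = { (, *, int }.
In <params> ::= int <elsepart> <expr>: <expr> is at the end, add FOLLOW(<params>) = { (, *, [, id, int }.
Union: FOLLOW(<expr>) = { $, (, *, [, ], id, int }.

{ $, (, *, [, ], id, int }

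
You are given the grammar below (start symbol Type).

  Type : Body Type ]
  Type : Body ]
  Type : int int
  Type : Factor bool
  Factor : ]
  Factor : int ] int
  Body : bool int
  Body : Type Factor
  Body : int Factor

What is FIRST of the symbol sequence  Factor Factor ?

Add FIRST(Factor) = { ], int }; Factor is not nullable, stop.

{ ], int }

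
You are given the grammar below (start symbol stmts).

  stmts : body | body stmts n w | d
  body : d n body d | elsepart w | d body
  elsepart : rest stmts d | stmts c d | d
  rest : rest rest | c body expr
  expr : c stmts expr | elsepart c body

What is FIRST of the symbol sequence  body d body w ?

Add FIRST(body) = { c, d }; body is not nullable, stop.

{ c, d }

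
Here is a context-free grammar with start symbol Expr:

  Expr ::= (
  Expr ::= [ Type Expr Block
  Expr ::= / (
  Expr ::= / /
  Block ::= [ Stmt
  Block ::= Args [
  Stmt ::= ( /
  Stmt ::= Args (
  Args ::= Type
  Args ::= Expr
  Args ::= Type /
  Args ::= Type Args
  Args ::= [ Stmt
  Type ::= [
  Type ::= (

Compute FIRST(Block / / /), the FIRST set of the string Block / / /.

{ (, /, [ }

Add FIRST(Block) = { (, /, [ }; Block is not nullable, stop.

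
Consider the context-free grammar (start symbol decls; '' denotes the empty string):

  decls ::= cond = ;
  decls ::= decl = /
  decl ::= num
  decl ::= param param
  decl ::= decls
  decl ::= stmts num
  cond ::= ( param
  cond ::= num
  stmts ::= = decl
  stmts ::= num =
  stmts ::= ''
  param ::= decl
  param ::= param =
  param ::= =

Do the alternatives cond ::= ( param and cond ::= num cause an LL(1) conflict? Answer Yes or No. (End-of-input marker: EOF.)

FIRST(( param) = { ( } and FIRST(num) = { num }.
The FIRST sets are disjoint and neither alternative is nullable — no conflict.

No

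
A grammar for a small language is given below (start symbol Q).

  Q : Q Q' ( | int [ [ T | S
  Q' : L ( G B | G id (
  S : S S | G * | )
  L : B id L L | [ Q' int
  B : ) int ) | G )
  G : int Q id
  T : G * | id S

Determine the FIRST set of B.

{ ), int }

B : ) int ) contributes {)}.
From B : G ): add FIRST(G) = { int }.
Union: FIRST(B) = { ), int }.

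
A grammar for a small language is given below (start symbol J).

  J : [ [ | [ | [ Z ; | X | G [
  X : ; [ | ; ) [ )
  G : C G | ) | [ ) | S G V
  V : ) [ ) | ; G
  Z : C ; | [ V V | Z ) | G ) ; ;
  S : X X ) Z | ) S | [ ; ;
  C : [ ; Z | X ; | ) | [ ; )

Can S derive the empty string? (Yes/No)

No nonterminal in this grammar is nullable.
No production of S has an RHS whose symbols are all nullable, so S is not nullable.

No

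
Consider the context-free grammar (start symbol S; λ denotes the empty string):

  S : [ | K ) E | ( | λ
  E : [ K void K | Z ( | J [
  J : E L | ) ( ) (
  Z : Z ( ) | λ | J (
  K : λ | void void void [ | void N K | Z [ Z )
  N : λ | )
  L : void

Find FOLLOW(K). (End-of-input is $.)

In S : K ) E: add FIRST() E) = { ) }.
In E : [ K void K: add FIRST(void K) = { void }.
In E : [ K void K: K is at the end, add FOLLOW(E) = { $, void }.
In K : void N K: K is at the end, add FOLLOW(K) = { $, ), void }.
Union: FOLLOW(K) = { $, ), void }.

{ $, ), void }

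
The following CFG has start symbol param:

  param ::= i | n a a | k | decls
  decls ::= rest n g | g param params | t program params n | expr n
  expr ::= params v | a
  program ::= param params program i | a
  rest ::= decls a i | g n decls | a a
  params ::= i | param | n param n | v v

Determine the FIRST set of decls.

From decls ::= rest n g: add FIRST(rest) = { a, g, i, k, n, t, v }.
decls ::= g param params contributes {g}.
decls ::= t program params n contributes {t}.
From decls ::= expr n: add FIRST(expr) = { a, g, i, k, n, t, v }.
Union: FIRST(decls) = { a, g, i, k, n, t, v }.

{ a, g, i, k, n, t, v }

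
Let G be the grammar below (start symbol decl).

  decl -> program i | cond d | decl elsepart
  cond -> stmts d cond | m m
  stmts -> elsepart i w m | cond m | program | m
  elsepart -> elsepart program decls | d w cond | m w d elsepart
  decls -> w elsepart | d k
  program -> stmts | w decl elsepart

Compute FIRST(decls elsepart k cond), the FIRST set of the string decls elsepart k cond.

{ d, w }

Add FIRST(decls) = { d, w }; decls is not nullable, stop.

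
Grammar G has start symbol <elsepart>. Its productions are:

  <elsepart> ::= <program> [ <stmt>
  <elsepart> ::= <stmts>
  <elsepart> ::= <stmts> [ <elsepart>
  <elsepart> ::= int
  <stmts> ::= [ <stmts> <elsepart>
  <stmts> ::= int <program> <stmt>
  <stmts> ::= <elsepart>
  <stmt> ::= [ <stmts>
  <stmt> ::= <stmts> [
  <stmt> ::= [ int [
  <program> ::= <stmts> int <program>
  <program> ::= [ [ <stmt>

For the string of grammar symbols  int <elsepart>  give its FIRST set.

{ int }

int is a terminal; add {int} and stop.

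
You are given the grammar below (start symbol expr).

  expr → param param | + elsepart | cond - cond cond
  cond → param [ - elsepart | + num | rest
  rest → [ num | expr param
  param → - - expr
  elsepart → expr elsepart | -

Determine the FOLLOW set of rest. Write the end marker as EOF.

{ EOF, +, -, [ }

In cond → rest: rest is at the end, add FOLLOW(cond) = { EOF, +, -, [ }.
Union: FOLLOW(rest) = { EOF, +, -, [ }.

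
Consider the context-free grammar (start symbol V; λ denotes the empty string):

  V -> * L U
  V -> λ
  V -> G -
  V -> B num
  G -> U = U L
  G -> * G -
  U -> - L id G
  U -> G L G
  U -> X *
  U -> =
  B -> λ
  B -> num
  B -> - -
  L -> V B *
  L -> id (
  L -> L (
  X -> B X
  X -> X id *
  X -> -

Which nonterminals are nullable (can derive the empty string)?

Directly nullable (have an λ-production): V, B.
No other nonterminal has a production whose RHS symbols are all nullable.

{ B, V }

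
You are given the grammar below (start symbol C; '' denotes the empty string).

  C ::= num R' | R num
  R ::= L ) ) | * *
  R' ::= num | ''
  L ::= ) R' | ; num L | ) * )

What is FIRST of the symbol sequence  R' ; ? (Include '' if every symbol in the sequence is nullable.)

{ ;, num }

Add FIRST(R')\{''} = { num }; R' is nullable, continue.
; is a terminal; add {;} and stop.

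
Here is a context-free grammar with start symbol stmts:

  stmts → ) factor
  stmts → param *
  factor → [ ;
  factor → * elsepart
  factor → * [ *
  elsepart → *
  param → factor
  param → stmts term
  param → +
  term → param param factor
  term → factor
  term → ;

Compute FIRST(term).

From term → param param factor: add FIRST(param) = { ), *, +, [ }.
From term → factor: add FIRST(factor) = { *, [ }.
term → ; contributes {;}.
Union: FIRST(term) = { ), *, +, ;, [ }.

{ ), *, +, ;, [ }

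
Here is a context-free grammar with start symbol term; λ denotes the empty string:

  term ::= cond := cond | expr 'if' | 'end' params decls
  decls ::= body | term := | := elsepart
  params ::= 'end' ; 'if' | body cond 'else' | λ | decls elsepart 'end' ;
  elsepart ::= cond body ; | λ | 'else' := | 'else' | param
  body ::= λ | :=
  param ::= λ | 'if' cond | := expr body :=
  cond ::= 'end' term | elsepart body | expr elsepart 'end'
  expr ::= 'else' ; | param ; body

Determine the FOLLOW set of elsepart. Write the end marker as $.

{ $, 'else', 'end', 'if', :=, ; }

In decls ::= := elsepart: elsepart is at the end, add FOLLOW(decls) = { $, 'else', 'end', 'if', :=, ; }.
In params ::= decls elsepart 'end' ;: add FIRST('end' ;) = { 'end' }.
In cond ::= elsepart body: add FIRST(body)\{λ} = { := }.
  Since body is nullable, also add FOLLOW(cond) = { $, 'else', 'end', 'if', :=, ; }.
In cond ::= expr elsepart 'end': add FIRST('end') = { 'end' }.
Union: FOLLOW(elsepart) = { $, 'else', 'end', 'if', :=, ; }.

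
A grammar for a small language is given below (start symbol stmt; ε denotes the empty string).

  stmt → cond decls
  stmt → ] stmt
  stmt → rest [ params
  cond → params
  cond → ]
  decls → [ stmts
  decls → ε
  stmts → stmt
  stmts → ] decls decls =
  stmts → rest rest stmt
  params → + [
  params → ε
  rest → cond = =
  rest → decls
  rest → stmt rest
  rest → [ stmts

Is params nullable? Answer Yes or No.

params has an ε-production, so params ⇒ ε.

Yes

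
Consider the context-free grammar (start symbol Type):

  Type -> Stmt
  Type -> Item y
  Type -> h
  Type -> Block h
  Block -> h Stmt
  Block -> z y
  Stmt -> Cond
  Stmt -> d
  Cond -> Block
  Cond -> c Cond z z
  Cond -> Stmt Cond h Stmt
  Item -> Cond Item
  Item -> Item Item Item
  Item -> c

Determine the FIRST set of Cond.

From Cond -> Block: add FIRST(Block) = { h, z }.
Cond -> c Cond z z contributes {c}.
From Cond -> Stmt Cond h Stmt: add FIRST(Stmt) = { c, d, h, z }.
Union: FIRST(Cond) = { c, d, h, z }.

{ c, d, h, z }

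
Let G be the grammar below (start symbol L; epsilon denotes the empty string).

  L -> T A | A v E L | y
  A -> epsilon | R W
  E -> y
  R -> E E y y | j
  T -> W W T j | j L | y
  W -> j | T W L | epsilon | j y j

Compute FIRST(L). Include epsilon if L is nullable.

{ j, v, y }

From L -> T A: add FIRST(T) = { j, y }.
From L -> A v E L: A nullable, take FIRST(A) ∪ {v} = { j, v, y }.
L -> y contributes {y}.
Union: FIRST(L) = { j, v, y }.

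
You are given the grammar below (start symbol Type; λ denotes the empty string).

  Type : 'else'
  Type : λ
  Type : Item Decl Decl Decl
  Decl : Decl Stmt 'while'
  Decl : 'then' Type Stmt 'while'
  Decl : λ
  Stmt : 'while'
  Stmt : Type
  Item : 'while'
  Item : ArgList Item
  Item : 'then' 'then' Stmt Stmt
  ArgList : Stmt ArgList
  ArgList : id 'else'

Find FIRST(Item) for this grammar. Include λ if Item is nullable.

{ 'else', 'then', 'while', id }

Item : 'while' contributes {'while'}.
From Item : ArgList Item: add FIRST(ArgList) = { 'else', 'then', 'while', id }.
Item : 'then' 'then' Stmt Stmt contributes {'then'}.
Union: FIRST(Item) = { 'else', 'then', 'while', id }.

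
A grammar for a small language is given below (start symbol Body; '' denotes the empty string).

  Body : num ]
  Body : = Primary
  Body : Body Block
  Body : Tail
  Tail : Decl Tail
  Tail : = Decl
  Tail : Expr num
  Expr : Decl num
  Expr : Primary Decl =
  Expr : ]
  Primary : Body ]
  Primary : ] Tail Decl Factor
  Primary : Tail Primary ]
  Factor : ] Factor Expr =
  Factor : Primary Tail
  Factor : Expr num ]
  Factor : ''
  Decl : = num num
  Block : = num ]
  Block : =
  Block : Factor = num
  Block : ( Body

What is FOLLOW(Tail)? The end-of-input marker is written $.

{ $, (, =, ], num }

In Body : Tail: Tail is at the end, add FOLLOW(Body) = { $, (, =, ], num }.
In Tail : Decl Tail: Tail is at the end, add FOLLOW(Tail) = { $, (, =, ], num }.
In Primary : ] Tail Decl Factor: add FIRST(Decl Factor) = { = }.
In Primary : Tail Primary ]: add FIRST(Primary ]) = { =, ], num }.
In Factor : Primary Tail: Tail is at the end, add FOLLOW(Factor) = { $, (, =, ], num }.
Union: FOLLOW(Tail) = { $, (, =, ], num }.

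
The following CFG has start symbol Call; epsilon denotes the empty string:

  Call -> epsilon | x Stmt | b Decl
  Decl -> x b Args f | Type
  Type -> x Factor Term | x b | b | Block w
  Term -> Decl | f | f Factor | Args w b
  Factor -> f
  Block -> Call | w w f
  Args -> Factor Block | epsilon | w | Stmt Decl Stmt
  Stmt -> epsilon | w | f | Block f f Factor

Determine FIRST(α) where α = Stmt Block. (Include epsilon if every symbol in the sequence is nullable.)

{ b, f, w, x, epsilon }

Add FIRST(Stmt)\{epsilon} = { b, f, w, x }; Stmt is nullable, continue.
Add FIRST(Block)\{epsilon} = { b, w, x }; Block is nullable, continue.
Every symbol is nullable, so include epsilon.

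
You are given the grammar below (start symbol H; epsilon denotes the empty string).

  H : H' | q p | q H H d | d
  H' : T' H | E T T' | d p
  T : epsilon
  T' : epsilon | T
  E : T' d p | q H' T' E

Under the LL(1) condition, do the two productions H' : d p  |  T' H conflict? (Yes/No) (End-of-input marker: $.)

FIRST(d p) = { d } and FIRST(T' H) = { d, q }.
Both contain d, so the two alternatives are not disjoint — LL(1) conflict.

Yes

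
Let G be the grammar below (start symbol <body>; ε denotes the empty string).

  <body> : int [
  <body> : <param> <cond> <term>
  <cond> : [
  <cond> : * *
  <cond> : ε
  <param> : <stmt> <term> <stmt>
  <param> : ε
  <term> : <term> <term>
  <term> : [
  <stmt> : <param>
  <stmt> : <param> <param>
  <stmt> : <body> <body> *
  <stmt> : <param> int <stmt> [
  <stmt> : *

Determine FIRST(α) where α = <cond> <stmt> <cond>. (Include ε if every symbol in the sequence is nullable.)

{ *, [, int, ε }

Add FIRST(<cond>)\{ε} = { *, [ }; <cond> is nullable, continue.
Add FIRST(<stmt>)\{ε} = { *, [, int }; <stmt> is nullable, continue.
Add FIRST(<cond>)\{ε} = { *, [ }; <cond> is nullable, continue.
Every symbol is nullable, so include ε.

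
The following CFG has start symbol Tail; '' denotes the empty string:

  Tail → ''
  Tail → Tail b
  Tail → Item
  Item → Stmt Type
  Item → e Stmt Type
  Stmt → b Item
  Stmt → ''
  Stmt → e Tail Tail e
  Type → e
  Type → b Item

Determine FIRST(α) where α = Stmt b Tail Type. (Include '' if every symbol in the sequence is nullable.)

{ b, e }

Add FIRST(Stmt)\{''} = { b, e }; Stmt is nullable, continue.
b is a terminal; add {b} and stop.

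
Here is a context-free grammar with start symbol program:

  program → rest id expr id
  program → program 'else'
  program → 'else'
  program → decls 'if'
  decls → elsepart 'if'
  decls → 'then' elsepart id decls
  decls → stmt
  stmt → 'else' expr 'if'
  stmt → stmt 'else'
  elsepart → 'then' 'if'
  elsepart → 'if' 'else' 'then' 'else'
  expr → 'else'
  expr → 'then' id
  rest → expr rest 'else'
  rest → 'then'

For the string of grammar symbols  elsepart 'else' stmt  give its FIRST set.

{ 'if', 'then' }

Add FIRST(elsepart) = { 'if', 'then' }; elsepart is not nullable, stop.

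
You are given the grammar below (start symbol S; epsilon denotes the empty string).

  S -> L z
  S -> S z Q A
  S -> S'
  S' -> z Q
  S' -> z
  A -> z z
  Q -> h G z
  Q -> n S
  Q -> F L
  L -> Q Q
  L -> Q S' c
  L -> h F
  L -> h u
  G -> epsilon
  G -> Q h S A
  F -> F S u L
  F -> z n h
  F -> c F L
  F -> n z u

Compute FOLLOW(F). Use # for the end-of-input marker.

{ #, c, h, n, u, z }

In Q -> F L: add FIRST(L) = { c, h, n, z }.
In L -> h F: F is at the end, add FOLLOW(L) = { #, c, h, n, u, z }.
In F -> F S u L: add FIRST(S u L) = { c, h, n, z }.
In F -> c F L: add FIRST(L) = { c, h, n, z }.
Union: FOLLOW(F) = { #, c, h, n, u, z }.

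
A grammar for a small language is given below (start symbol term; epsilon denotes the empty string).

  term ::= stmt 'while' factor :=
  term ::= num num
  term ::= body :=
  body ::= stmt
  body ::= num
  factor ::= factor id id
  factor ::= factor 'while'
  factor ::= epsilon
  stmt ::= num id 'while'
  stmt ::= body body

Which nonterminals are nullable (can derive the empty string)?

{ factor }

Directly nullable (have an epsilon-production): factor.
No other nonterminal has a production whose RHS symbols are all nullable.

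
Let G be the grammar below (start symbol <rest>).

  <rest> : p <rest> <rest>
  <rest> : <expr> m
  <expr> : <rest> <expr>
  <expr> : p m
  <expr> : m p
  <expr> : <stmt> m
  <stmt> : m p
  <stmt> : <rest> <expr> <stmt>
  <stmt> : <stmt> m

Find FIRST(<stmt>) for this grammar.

<stmt> : m p contributes {m}.
From <stmt> : <rest> <expr> <stmt>: add FIRST(<rest>) = { m, p }.
From <stmt> : <stmt> m: add FIRST(<stmt>) = { m, p }.
Union: FIRST(<stmt>) = { m, p }.

{ m, p }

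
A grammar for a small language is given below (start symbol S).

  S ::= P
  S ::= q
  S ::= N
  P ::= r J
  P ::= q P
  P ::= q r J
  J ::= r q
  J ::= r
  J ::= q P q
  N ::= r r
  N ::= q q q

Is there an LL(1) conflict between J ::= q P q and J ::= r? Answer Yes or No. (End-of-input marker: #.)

FIRST(q P q) = { q } and FIRST(r) = { r }.
The FIRST sets are disjoint and neither alternative is nullable — no conflict.

No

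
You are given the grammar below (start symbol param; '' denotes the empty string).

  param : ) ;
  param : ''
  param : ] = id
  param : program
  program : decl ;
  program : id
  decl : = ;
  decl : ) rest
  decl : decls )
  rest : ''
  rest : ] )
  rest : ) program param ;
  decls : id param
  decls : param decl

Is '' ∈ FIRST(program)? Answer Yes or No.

Nullable nonterminals: param, rest.
No production of program has an RHS whose symbols are all nullable, so program is not nullable.

No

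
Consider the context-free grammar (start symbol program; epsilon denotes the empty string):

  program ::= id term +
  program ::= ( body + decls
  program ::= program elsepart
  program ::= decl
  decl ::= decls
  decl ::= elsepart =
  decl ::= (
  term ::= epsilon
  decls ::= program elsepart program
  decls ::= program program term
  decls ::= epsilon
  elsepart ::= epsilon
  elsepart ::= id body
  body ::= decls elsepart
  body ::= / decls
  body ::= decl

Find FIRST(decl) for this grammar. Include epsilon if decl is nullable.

From decl ::= decls: add FIRST(decls) = { (, =, id, epsilon } (including epsilon since decls is nullable).
From decl ::= elsepart =: elsepart nullable, take FIRST(elsepart) ∪ {=} = { =, id }.
decl ::= ( contributes {(}.
Union: FIRST(decl) = { (, =, id, epsilon }.

{ (, =, id, epsilon }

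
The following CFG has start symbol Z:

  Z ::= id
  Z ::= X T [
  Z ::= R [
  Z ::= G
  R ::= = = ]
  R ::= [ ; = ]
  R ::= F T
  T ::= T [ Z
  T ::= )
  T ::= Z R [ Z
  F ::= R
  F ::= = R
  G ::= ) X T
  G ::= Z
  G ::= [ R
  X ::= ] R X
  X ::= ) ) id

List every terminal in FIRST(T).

From T ::= T [ Z: add FIRST(T) = { ), =, [, ], id }.
T ::= ) contributes {)}.
From T ::= Z R [ Z: add FIRST(Z) = { ), =, [, ], id }.
Union: FIRST(T) = { ), =, [, ], id }.

{ ), =, [, ], id }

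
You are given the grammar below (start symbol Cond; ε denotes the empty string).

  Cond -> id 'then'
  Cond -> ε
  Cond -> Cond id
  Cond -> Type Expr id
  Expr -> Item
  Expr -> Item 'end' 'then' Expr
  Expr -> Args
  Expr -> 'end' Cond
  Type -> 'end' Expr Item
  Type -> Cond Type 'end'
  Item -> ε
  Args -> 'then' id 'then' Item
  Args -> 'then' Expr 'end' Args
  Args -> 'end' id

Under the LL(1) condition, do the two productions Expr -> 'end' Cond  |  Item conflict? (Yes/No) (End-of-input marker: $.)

Yes

FIRST('end' Cond) = { 'end' } and FIRST(Item) = { ε }.
The second alternative is nullable and FOLLOW(Expr) = { 'end', 'then', id } shares 'end' with FIRST of the first — conflict.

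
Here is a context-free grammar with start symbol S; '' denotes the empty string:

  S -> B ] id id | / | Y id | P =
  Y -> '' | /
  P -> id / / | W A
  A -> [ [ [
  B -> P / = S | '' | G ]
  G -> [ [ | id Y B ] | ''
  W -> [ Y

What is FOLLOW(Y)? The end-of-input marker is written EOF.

{ [, ], id }

In S -> Y id: add FIRST(id) = { id }.
In G -> id Y B ]: add FIRST(B ]) = { [, ], id }.
In W -> [ Y: Y is at the end, add FOLLOW(W) = { [ }.
Union: FOLLOW(Y) = { [, ], id }.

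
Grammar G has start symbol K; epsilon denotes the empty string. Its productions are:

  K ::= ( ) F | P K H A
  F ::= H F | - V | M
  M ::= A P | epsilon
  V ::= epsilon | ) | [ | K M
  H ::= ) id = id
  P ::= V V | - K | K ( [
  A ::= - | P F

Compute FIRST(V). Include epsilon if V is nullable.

V ::= epsilon contributes epsilon.
V ::= ) contributes {)}.
V ::= [ contributes {[}.
From V ::= K M: add FIRST(K) = { (, ), -, [ }.
Union: FIRST(V) = { (, ), -, [, epsilon }.

{ (, ), -, [, epsilon }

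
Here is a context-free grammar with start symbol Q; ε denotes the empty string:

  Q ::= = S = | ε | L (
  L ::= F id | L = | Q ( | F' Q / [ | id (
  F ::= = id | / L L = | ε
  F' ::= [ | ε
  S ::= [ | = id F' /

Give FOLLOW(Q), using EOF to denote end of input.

{ EOF, (, / }

Q is the start symbol, so EOF ∈ FOLLOW(Q).
In L ::= Q (: add FIRST(() = { ( }.
In L ::= F' Q / [: add FIRST(/ [) = { / }.
Union: FOLLOW(Q) = { EOF, (, / }.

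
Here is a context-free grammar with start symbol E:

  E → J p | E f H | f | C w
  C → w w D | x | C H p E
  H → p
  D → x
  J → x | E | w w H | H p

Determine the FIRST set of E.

{ f, p, w, x }

From E → J p: add FIRST(J) = { f, p, w, x }.
From E → E f H: add FIRST(E) = { f, p, w, x }.
E → f contributes {f}.
From E → C w: add FIRST(C) = { w, x }.
Union: FIRST(E) = { f, p, w, x }.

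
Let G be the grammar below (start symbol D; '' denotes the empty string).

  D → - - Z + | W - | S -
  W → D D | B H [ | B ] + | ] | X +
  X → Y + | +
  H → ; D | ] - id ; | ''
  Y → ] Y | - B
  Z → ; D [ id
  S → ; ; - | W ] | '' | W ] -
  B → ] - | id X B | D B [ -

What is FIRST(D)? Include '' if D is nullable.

{ +, -, ;, ], id }

D → - - Z + contributes {-}.
From D → W -: add FIRST(W) = { +, -, ;, ], id }.
From D → S -: S nullable, take FIRST(S) ∪ {-} = { +, -, ;, ], id }.
Union: FIRST(D) = { +, -, ;, ], id }.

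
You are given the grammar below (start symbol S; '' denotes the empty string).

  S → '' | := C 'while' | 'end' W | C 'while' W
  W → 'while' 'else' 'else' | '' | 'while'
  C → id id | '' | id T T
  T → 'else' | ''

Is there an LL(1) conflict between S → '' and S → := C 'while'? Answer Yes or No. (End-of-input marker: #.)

No

FIRST('') = { '' } and FIRST(:= C 'while') = { := }.
The first is nullable but FOLLOW(S) = { # } is disjoint from FIRST of the second.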